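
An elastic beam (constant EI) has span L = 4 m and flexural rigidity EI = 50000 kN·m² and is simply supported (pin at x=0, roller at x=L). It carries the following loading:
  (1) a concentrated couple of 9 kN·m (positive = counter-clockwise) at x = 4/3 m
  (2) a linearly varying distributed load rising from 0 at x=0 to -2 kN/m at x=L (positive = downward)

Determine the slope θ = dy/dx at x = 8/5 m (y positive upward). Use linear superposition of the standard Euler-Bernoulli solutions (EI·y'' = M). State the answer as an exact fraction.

θ(8/5) = 9559/140625000 rad

Load 1 — applied couple M₀=9 kN·m at a=4/3 m (b=L-a=8/3):
  θ_1 = (M₀x²/(2L)-M₀(x-a)+C₁)/EI  [x>a] with C₁=M₀(3b²-L²)/(6L)=2 = (9·(8/5)²/(2·4)-9·((8/5)-(4/3))+2)/50000 = 31/625000 rad
Load 2 — triangular load w₀=-2 kN/m (0→w₀ over full span):
  θ_2 = -w₀(7L⁴-30L²x²+15x⁴)/(360LEI) = -(-2)·(7·4⁴-30·4²·(8/5)²+15·(8/5)⁴)/(360·4·50000) = 323/17578125 rad
Superposition: θ = Σ θ_i = 9559/140625000 rad ≈ 0.000068 rad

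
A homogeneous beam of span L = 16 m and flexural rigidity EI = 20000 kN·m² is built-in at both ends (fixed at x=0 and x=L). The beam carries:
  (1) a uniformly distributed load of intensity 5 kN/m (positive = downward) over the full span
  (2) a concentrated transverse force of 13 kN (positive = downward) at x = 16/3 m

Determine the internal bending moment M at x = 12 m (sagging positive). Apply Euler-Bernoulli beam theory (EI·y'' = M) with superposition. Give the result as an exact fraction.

Load 1 — uniform load w=5 kN/m over full span:
  M_1 = wLx/2 - wL²/12 - wx²/2 = 5·16·12/2 - 5·16²/12 - 5·12²/2 = 40/3 kN·m
Load 2 — point force P=13 kN at a=16/3 m (b=L-a=32/3):
  M_2 = Pa²(a+3b)(L-x)/L³ - Pa²b/L²  [x>a] = 13·(16/3)²·((16/3)+3·(32/3))·(16-12)/16³ - 13·(16/3)²·(32/3)/16² = -52/27 kN·m
Superposition: M = Σ M_i = 308/27 kN·m ≈ 11.407407 kN·m

M(12) = 308/27 kN·m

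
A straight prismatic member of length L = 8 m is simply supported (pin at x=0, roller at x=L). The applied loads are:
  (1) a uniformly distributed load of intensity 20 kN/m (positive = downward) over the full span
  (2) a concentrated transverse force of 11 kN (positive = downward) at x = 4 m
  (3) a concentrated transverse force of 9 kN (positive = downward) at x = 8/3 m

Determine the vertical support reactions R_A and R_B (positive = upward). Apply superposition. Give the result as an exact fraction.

Load 1 — uniform load w=20 kN/m over full span:
  R_A = wL/2 = 20·8/2 = 80 kN
  R_B = wL/2 = 20·8/2 = 80 kN
Load 2 — point force P=11 kN at a=4 m (b=L-a=4):
  R_A = Pb/L = 11·4/8 = 11/2 kN
  R_B = Pa/L = 11·4/8 = 11/2 kN
Load 3 — point force P=9 kN at a=8/3 m (b=L-a=16/3):
  R_A = Pb/L = 9·(16/3)/8 = 6 kN
  R_B = Pa/L = 9·(8/3)/8 = 3 kN
Superposition: R_A = 183/2 kN, R_B = 177/2 kN

R_A = 183/2 kN, R_B = 177/2 kN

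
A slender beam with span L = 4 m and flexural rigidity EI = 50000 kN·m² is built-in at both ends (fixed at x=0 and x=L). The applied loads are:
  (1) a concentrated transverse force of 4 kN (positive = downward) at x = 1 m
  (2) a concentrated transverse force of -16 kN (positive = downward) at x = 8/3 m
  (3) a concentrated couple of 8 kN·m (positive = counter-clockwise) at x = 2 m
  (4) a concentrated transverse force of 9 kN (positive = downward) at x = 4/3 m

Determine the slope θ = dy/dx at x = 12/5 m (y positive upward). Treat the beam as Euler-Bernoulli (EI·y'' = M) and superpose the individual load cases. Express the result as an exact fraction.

Load 1 — point force P=4 kN at a=1 m (b=L-a=3):
  θ_1 = Pa²(L-x)(2bL-(3b+a)(L-x))/(2L³EI)  [x>a] = 4·1²·(4-(12/5))·(2·3·4-(3·3+1)·(4-(12/5)))/(2·4³·50000) = 1/125000 rad
Load 2 — point force P=-16 kN at a=8/3 m (b=L-a=4/3):
  θ_2 = -Pb²x(2aL-(3a+b)x)/(2L³EI)  [x≤a] = -(-16)·(4/3)²·(12/5)·(2·(8/3)·4-(3·(8/3)+(4/3))·(12/5))/(2·4³·50000) = -8/703125 rad
Load 3 — applied couple M₀=8 kN·m at a=2 m (b=L-a=2):
  θ_3 = (R_Ax²/2 - M_Ax - M₀(x-a))/EI  [x>a] with R_A=3, M_A=2 = (3·(12/5)²/2 - 2·(12/5) - 8·((12/5)-2))/50000 = 1/78125 rad
Load 4 — point force P=9 kN at a=4/3 m (b=L-a=8/3):
  θ_4 = Pa²(L-x)(2bL-(3b+a)(L-x))/(2L³EI)  [x>a] = 9·(4/3)²·(4-(12/5))·(2·(8/3)·4-(3·(8/3)+(4/3))·(4-(12/5)))/(2·4³·50000) = 2/78125 rad
Superposition: θ = Σ θ_i = 197/5625000 rad ≈ 0.000035 rad

θ(12/5) = 197/5625000 rad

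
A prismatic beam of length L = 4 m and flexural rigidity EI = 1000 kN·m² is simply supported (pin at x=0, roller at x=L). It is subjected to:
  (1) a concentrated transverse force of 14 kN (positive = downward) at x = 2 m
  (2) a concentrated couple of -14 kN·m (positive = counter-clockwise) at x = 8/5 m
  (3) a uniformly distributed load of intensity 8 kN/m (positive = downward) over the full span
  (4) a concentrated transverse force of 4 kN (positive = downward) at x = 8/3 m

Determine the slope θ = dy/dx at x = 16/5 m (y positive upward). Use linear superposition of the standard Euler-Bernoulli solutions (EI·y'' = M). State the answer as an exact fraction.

Load 1 — point force P=14 kN at a=2 m (b=L-a=2):
  θ_1 = -Pa(2L²-6Lx+3x²+a²)/(6LEI)  [x>a] = -14·2·(2·4²-6·4·(16/5)+3·(16/5)²+2²)/(6·4·1000) = 147/12500 rad
Load 2 — applied couple M₀=-14 kN·m at a=8/5 m (b=L-a=12/5):
  θ_2 = (M₀x²/(2L)-M₀(x-a)+C₁)/EI  [x>a] with C₁=M₀(3b²-L²)/(6L)=-56/75 = ((-14)·(16/5)²/(2·4)-(-14)·((16/5)-(8/5))+(-56/75))/1000 = 7/1875 rad
Load 3 — uniform load w=8 kN/m over full span:
  θ_3 = -w(L³-6Lx²+4x³)/(24EI) = -8·(4³-6·4·(16/5)²+4·(16/5)³)/(24·1000) = 264/15625 rad
Load 4 — point force P=4 kN at a=8/3 m (b=L-a=4/3):
  θ_4 = -Pa(2L²-6Lx+3x²+a²)/(6LEI)  [x>a] = -4·(8/3)·(2·4²-6·4·(16/5)+3·(16/5)²+(8/3)²)/(6·4·1000) = 784/253125 rad
Superposition: θ = Σ θ_i = 179651/5062500 rad ≈ 0.035487 rad

θ(16/5) = 179651/5062500 rad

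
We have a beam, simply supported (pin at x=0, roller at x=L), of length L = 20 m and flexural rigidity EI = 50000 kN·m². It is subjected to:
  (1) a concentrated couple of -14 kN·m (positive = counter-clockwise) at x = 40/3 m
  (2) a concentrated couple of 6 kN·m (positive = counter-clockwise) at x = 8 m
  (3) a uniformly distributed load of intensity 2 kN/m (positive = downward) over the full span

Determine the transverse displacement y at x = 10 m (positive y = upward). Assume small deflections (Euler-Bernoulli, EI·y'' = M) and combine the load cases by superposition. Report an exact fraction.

Load 1 — applied couple M₀=-14 kN·m at a=40/3 m (b=L-a=20/3):
  y_1 = (M₀x³/(6L)+C₁x)/EI  [x≤a] with C₁=M₀(3b²-L²)/(6L)=280/9 = ((-14)·10³/(6·20)+(280/9)·10)/50000 = 7/1800 m
Load 2 — applied couple M₀=6 kN·m at a=8 m (b=L-a=12):
  y_2 = (M₀x³/(6L)-M₀(x-a)²/2+C₁x)/EI  [x>a] with C₁=M₀(3b²-L²)/(6L)=8/5 = (6·10³/(6·20)-6·(10-8)²/2+(8/5)·10)/50000 = 27/25000 m
Load 3 — uniform load w=2 kN/m over full span:
  y_3 = -wx(L³-2Lx²+x³)/(24EI) = -2·10·(20³-2·20·10²+10³)/(24·50000) = -1/12 m
Superposition: y = Σ y_i = -2204/28125 m ≈ -0.078364 m

y(10) = -2204/28125 m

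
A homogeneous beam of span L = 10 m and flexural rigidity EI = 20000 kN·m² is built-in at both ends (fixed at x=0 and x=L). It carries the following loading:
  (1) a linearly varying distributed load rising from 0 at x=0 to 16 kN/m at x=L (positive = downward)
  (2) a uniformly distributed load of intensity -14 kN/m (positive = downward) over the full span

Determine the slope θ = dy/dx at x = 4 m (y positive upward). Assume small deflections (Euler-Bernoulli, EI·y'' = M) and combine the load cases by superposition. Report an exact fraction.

θ(4) = 11/12500 rad

Load 1 — triangular load w₀=16 kN/m (0→w₀ over full span):
  θ_1 = -w₀(2x(L-x)(L-2x)(x+2L)+x²(L-x)²)/(120LEI) = -16·(2·4·(10-4)·(10-2·4)·(4+2·10)+4²·(10-4)²)/(120·10·20000) = -6/3125 rad
Load 2 — uniform load w=-14 kN/m over full span:
  θ_2 = -wx(L-x)(L-2x)/(12EI) = -(-14)·4·(10-4)·(10-2·4)/(12·20000) = 7/2500 rad
Superposition: θ = Σ θ_i = 11/12500 rad ≈ 0.000880 rad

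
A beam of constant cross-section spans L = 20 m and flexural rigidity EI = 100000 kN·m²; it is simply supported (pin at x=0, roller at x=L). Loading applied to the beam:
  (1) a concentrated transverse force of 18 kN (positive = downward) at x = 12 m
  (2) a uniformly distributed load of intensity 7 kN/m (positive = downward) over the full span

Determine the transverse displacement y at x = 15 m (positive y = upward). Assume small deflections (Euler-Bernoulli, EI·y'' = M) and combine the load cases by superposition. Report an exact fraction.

Load 1 — point force P=18 kN at a=12 m (b=L-a=8):
  y_1 = -Pa(L-x)(2Lx-a²-x²)/(6LEI)  [x>a] = -18·12·(20-15)·(2·20·15-12²-15²)/(6·20·100000) = -2079/100000 m
Load 2 — uniform load w=7 kN/m over full span:
  y_2 = -wx(L³-2Lx²+x³)/(24EI) = -7·15·(20³-2·20·15²+15³)/(24·100000) = -133/1280 m
Superposition: y = Σ y_i = -99757/800000 m ≈ -0.124696 m

y(15) = -99757/800000 m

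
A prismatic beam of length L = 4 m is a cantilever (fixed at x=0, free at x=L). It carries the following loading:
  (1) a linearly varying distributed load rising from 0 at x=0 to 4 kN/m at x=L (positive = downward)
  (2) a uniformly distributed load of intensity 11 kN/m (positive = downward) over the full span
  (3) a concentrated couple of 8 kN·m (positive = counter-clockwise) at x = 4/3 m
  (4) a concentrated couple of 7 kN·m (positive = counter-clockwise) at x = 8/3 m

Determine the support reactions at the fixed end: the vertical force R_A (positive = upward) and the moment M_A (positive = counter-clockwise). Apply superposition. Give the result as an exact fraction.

R_A = 52 kN, M_A = 283/3 kN·m

Load 1 — triangular load w₀=4 kN/m (0→w₀ over full span):
  R_A = w₀L/2 = 4·4/2 = 8 kN
  M_A = w₀L²/3 = 4·4²/3 = 64/3 kN·m
Load 2 — uniform load w=11 kN/m over full span:
  R_A = wL = 11·4 = 44 kN
  M_A = wL²/2 = 11·4²/2 = 88 kN·m
Load 3 — applied couple M₀=8 kN·m at a=4/3 m (b=L-a=8/3):
  R_A = 0 kN
  M_A = -M₀ = -8 kN·m
Load 4 — applied couple M₀=7 kN·m at a=8/3 m (b=L-a=4/3):
  R_A = 0 kN
  M_A = -M₀ = -7 kN·m
Superposition: R_A = 52 kN, M_A = 283/3 kN·m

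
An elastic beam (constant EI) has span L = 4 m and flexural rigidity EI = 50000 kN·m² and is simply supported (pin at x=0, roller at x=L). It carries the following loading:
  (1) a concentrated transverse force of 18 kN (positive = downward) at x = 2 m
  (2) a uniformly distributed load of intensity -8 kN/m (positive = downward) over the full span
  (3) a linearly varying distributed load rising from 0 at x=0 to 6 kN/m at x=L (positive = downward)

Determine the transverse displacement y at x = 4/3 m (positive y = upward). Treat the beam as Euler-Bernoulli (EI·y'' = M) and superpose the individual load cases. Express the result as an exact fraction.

Load 1 — point force P=18 kN at a=2 m (b=L-a=2):
  y_1 = -Pbx(L²-b²-x²)/(6LEI)  [x≤a] = -18·2·(4/3)·(4²-2²-(4/3)²)/(6·4·50000) = -23/56250 m
Load 2 — uniform load w=-8 kN/m over full span:
  y_2 = -wx(L³-2Lx²+x³)/(24EI) = -(-8)·(4/3)·(4³-2·4·(4/3)²+(4/3)³)/(24·50000) = 352/759375 m
Load 3 — triangular load w₀=6 kN/m (0→w₀ over full span):
  y_3 = -w₀x(7L⁴-10L²x²+3x⁴)/(360LEI) = -6·(4/3)·(7·4⁴-10·4²·(4/3)²+3·(4/3)⁴)/(360·4·50000) = -128/759375 m
Superposition: y = Σ y_i = -173/1518750 m ≈ -0.000114 m

y(4/3) = -173/1518750 m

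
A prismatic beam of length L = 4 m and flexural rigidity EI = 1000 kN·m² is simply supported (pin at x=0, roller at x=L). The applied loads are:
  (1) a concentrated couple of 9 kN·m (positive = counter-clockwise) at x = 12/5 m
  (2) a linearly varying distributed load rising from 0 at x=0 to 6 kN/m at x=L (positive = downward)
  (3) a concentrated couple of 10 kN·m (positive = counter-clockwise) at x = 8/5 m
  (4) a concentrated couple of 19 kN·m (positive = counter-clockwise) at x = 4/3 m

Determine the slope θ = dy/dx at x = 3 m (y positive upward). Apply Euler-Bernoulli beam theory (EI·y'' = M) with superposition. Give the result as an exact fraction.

Load 1 — applied couple M₀=9 kN·m at a=12/5 m (b=L-a=8/5):
  θ_1 = (M₀x²/(2L)-M₀(x-a)+C₁)/EI  [x>a] with C₁=M₀(3b²-L²)/(6L)=-78/25 = (9·3²/(2·4)-9·(3-(12/5))+(-78/25))/1000 = 321/200000 rad
Load 2 — triangular load w₀=6 kN/m (0→w₀ over full span):
  θ_2 = -w₀(7L⁴-30L²x²+15x⁴)/(360LEI) = -6·(7·4⁴-30·4²·3²+15·3⁴)/(360·4·1000) = 1313/240000 rad
Load 3 — applied couple M₀=10 kN·m at a=8/5 m (b=L-a=12/5):
  θ_3 = (M₀x²/(2L)-M₀(x-a)+C₁)/EI  [x>a] with C₁=M₀(3b²-L²)/(6L)=8/15 = (10·3²/(2·4)-10·(3-(8/5))+(8/15))/1000 = -133/60000 rad
Load 4 — applied couple M₀=19 kN·m at a=4/3 m (b=L-a=8/3):
  θ_4 = (M₀x²/(2L)-M₀(x-a)+C₁)/EI  [x>a] with C₁=M₀(3b²-L²)/(6L)=38/9 = (19·3²/(2·4)-19·(3-(4/3))+(38/9))/1000 = -437/72000 rad
Superposition: θ = Σ θ_i = -4357/3600000 rad ≈ -0.001210 rad

θ(3) = -4357/3600000 rad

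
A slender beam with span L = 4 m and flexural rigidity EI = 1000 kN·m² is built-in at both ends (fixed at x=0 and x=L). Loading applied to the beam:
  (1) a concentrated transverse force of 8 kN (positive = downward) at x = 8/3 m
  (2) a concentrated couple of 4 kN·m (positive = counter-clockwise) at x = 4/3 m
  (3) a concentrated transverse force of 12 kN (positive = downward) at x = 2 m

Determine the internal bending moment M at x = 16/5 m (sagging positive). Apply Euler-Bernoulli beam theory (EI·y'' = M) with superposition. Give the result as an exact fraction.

Load 1 — point force P=8 kN at a=8/3 m (b=L-a=4/3):
  M_1 = Pa²(a+3b)(L-x)/L³ - Pa²b/L²  [x>a] = 8·(8/3)²·((8/3)+3·(4/3))·(4-(16/5))/4³ - 8·(8/3)²·(4/3)/4² = 0 kN·m
Load 2 — applied couple M₀=4 kN·m at a=4/3 m (b=L-a=8/3):
  M_2 = R_Ax - M_A - M₀  [x>a] with R_A=4/3, M_A=0 = (4/3)·(16/5) - 0 - 4 = 4/15 kN·m
Load 3 — point force P=12 kN at a=2 m (b=L-a=2):
  M_3 = Pa²(a+3b)(L-x)/L³ - Pa²b/L²  [x>a] = 12·2²·(2+3·2)·(4-(16/5))/4³ - 12·2²·2/4² = -6/5 kN·m
Superposition: M = Σ M_i = -14/15 kN·m ≈ -0.933333 kN·m

M(16/5) = -14/15 kN·m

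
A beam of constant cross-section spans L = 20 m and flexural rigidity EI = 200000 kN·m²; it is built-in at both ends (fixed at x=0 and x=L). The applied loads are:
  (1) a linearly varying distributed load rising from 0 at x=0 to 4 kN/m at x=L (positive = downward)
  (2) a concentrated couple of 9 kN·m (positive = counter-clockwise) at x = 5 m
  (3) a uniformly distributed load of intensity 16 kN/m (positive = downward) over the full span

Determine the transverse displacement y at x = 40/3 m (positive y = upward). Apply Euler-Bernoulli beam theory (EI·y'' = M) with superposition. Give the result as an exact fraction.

y(40/3) = -345973/11664000 m

Load 1 — triangular load w₀=4 kN/m (0→w₀ over full span):
  y_1 = -w₀x²(L-x)²(x+2L)/(120LEI) = -4·(40/3)²·(20-(40/3))²·((40/3)+2·20)/(120·20·200000) = -64/18225 m
Load 2 — applied couple M₀=9 kN·m at a=5 m (b=L-a=15):
  y_2 = (R_Ax³/6 - M_Ax²/2 - M₀(x-a)²/2)/EI  [x>a] with R_A=81/160, M_A=-27/16 = ((81/160)·(40/3)³/6 - (-27/16)·(40/3)²/2 - 9·((40/3)-5)²/2)/200000 = 3/16000 m
Load 3 — uniform load w=16 kN/m over full span:
  y_3 = -wx²(L-x)²/(24EI) = -16·(40/3)²·(20-(40/3))²/(24·200000) = -32/1215 m
Superposition: y = Σ y_i = -345973/11664000 m ≈ -0.029662 m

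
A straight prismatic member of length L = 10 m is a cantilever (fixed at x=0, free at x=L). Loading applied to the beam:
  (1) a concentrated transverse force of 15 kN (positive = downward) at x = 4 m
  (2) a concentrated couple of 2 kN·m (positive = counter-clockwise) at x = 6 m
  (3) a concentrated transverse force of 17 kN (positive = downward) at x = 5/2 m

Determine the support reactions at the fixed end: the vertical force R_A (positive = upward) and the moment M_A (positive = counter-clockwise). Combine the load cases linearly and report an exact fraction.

R_A = 32 kN, M_A = 201/2 kN·m

Load 1 — point force P=15 kN at a=4 m (b=L-a=6):
  R_A = P = 15 kN
  M_A = Pa = 15·4 = 60 kN·m
Load 2 — applied couple M₀=2 kN·m at a=6 m (b=L-a=4):
  R_A = 0 kN
  M_A = -M₀ = -2 kN·m
Load 3 — point force P=17 kN at a=5/2 m (b=L-a=15/2):
  R_A = P = 17 kN
  M_A = Pa = 17·(5/2) = 85/2 kN·m
Superposition: R_A = 32 kN, M_A = 201/2 kN·m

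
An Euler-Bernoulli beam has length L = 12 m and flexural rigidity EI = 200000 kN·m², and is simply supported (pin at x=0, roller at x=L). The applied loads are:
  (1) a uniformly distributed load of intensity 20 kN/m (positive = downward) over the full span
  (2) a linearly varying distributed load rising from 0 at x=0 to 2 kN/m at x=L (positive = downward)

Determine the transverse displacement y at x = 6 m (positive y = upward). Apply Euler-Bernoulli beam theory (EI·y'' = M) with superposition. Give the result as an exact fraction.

Load 1 — uniform load w=20 kN/m over full span:
  y_1 = -wx(L³-2Lx²+x³)/(24EI) = -20·6·(12³-2·12·6²+6³)/(24·200000) = -27/1000 m
Load 2 — triangular load w₀=2 kN/m (0→w₀ over full span):
  y_2 = -w₀x(7L⁴-10L²x²+3x⁴)/(360LEI) = -2·6·(7·12⁴-10·12²·6²+3·6⁴)/(360·12·200000) = -27/20000 m
Superposition: y = Σ y_i = -567/20000 m ≈ -0.028350 m

y(6) = -567/20000 m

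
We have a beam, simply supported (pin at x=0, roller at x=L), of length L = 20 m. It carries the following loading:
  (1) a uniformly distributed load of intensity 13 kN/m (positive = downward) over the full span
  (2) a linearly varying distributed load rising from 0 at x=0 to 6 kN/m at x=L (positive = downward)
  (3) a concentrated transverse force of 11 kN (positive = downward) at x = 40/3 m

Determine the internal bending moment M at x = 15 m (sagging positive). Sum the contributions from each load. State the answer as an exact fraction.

Load 1 — uniform load w=13 kN/m over full span:
  M_1 = wx(L-x)/2 = 13·15·(20-15)/2 = 975/2 kN·m
Load 2 — triangular load w₀=6 kN/m (0→w₀ over full span):
  M_2 = w₀Lx/6 - w₀x³/(6L) = 6·20·15/6 - 6·15³/(6·20) = 525/4 kN·m
Load 3 — point force P=11 kN at a=40/3 m (b=L-a=20/3):
  M_3 = Pa(L-x)/L  [x>a] = 11·(40/3)·(20-15)/20 = 110/3 kN·m
Superposition: M = Σ M_i = 7865/12 kN·m ≈ 655.416667 kN·m

M(15) = 7865/12 kN·m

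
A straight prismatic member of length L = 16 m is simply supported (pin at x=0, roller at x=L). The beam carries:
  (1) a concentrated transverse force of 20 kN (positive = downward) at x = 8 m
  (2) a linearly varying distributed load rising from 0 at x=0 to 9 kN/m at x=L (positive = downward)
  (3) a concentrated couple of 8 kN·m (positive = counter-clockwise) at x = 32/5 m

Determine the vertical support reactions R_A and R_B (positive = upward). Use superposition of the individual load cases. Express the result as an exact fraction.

Load 1 — point force P=20 kN at a=8 m (b=L-a=8):
  R_A = Pb/L = 20·8/16 = 10 kN
  R_B = Pa/L = 20·8/16 = 10 kN
Load 2 — triangular load w₀=9 kN/m (0→w₀ over full span):
  R_A = w₀L/6 = 9·16/6 = 24 kN
  R_B = w₀L/3 = 9·16/3 = 48 kN
Load 3 — applied couple M₀=8 kN·m at a=32/5 m (b=L-a=48/5):
  R_A = M₀/L = 8/16 = 1/2 kN
  R_B = -M₀/L = -8/16 = -1/2 kN
Superposition: R_A = 69/2 kN, R_B = 115/2 kN

R_A = 69/2 kN, R_B = 115/2 kN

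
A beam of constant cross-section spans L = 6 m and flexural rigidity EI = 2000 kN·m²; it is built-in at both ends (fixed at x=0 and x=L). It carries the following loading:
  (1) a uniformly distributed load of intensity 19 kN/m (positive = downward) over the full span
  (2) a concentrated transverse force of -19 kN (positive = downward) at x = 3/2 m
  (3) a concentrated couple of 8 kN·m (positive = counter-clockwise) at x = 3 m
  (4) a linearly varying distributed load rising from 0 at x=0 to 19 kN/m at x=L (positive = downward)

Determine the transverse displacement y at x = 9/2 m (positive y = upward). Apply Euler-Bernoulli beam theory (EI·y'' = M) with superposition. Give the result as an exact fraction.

Load 1 — uniform load w=19 kN/m over full span:
  y_1 = -wx²(L-x)²/(24EI) = -19·(9/2)²·(6-(9/2))²/(24·2000) = -4617/256000 m
Load 2 — point force P=-19 kN at a=3/2 m (b=L-a=9/2):
  y_2 = -Pa²(L-x)²(3bL-(3b+a)(L-x))/(6L³EI)  [x>a] = -(-19)·(3/2)²·(6-(9/2))²·(3·(9/2)·6-(3·(9/2)+(3/2))·(6-(9/2)))/(6·6³·2000) = 2223/1024000 m
Load 3 — applied couple M₀=8 kN·m at a=3 m (b=L-a=3):
  y_3 = (R_Ax³/6 - M_Ax²/2 - M₀(x-a)²/2)/EI  [x>a] with R_A=2, M_A=2 = (2·(9/2)³/6 - 2·(9/2)²/2 - 8·((9/2)-3)²/2)/2000 = 9/16000 m
Load 4 — triangular load w₀=19 kN/m (0→w₀ over full span):
  y_4 = -w₀x²(L-x)²(x+2L)/(120LEI) = -19·(9/2)²·(6-(9/2))²·((9/2)+2·6)/(120·6·2000) = -50787/5120000 m
Superposition: y = Σ y_i = -32283/1280000 m ≈ -0.025221 m

y(9/2) = -32283/1280000 m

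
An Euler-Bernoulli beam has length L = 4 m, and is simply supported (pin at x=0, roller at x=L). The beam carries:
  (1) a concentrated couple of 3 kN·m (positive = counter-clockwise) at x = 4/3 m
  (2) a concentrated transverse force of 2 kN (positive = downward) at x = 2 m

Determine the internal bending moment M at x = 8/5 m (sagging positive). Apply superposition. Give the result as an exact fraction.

M(8/5) = -1/5 kN·m

Load 1 — applied couple M₀=3 kN·m at a=4/3 m (b=L-a=8/3):
  M_1 = M₀x/L - M₀  [x>a] = 3·(8/5)/4 - 3 = -9/5 kN·m
Load 2 — point force P=2 kN at a=2 m (b=L-a=2):
  M_2 = Pbx/L  [x≤a] = 2·2·(8/5)/4 = 8/5 kN·m
Superposition: M = Σ M_i = -1/5 kN·m ≈ -0.200000 kN·m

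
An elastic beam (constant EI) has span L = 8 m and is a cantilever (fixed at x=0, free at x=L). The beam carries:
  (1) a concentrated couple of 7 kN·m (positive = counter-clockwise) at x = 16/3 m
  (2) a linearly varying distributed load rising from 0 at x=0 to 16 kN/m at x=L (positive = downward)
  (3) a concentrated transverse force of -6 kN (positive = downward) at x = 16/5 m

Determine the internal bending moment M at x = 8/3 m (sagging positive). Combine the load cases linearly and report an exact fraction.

Load 1 — applied couple M₀=7 kN·m at a=16/3 m (b=L-a=8/3):
  M_1 = M₀  [x≤a] = 7 = 7 kN·m
Load 2 — triangular load w₀=16 kN/m (0→w₀ over full span):
  M_2 = w₀Lx/2 - w₀L²/3 - w₀x³/(6L) = 16·8·(8/3)/2 - 16·8²/3 - 16·(8/3)³/(6·8) = -14336/81 kN·m
Load 3 — point force P=-6 kN at a=16/5 m (b=L-a=24/5):
  M_3 = -P(a-x)  [x≤a] = -(-6)·((16/5)-(8/3)) = 16/5 kN·m
Superposition: M = Σ M_i = -67549/405 kN·m ≈ -166.787654 kN·m

M(8/3) = -67549/405 kN·m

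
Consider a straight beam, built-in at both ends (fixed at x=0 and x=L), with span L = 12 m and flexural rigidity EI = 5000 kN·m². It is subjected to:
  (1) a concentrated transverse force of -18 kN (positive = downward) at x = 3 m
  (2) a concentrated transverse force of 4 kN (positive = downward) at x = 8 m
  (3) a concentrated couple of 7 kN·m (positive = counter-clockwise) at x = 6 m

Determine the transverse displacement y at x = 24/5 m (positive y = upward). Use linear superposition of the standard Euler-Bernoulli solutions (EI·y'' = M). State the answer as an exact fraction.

Load 1 — point force P=-18 kN at a=3 m (b=L-a=9):
  y_1 = -Pa²(L-x)²(3bL-(3b+a)(L-x))/(6L³EI)  [x>a] = -(-18)·3²·(12-(24/5))²·(3·9·12-(3·9+3)·(12-(24/5)))/(6·12³·5000) = 2187/125000 m
Load 2 — point force P=4 kN at a=8 m (b=L-a=4):
  y_2 = -Pb²x²(3aL-(3a+b)x)/(6L³EI)  [x≤a] = -4·4²·(24/5)²·(3·8·12-(3·8+4)·(24/5))/(6·12³·5000) = -1024/234375 m
Load 3 — applied couple M₀=7 kN·m at a=6 m (b=L-a=6):
  y_3 = (R_Ax³/6 - M_Ax²/2)/EI  [x≤a] with R_A=7/8, M_A=7/4 = ((7/8)·(24/5)³/6 - (7/4)·(24/5)²/2)/5000 = -63/78125 m
Superposition: y = Σ y_i = 23101/1875000 m ≈ 0.012321 m

y(24/5) = 23101/1875000 m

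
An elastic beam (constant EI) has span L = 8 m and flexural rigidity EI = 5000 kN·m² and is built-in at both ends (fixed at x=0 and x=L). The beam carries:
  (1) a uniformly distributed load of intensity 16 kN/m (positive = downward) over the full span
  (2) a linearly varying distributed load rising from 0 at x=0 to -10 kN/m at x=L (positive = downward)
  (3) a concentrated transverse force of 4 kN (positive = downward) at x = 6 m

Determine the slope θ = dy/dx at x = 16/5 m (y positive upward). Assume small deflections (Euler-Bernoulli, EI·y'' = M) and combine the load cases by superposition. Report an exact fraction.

θ(16/5) = -69/15625 rad

Load 1 — uniform load w=16 kN/m over full span:
  θ_1 = -wx(L-x)(L-2x)/(12EI) = -16·(16/5)·(8-(16/5))·(8-2·(16/5))/(12·5000) = -512/78125 rad
Load 2 — triangular load w₀=-10 kN/m (0→w₀ over full span):
  θ_2 = -w₀(2x(L-x)(L-2x)(x+2L)+x²(L-x)²)/(120LEI) = -(-10)·(2·(16/5)·(8-(16/5))·(8-2·(16/5))·((16/5)+2·8)+(16/5)²·(8-(16/5))²)/(120·8·5000) = 192/78125 rad
Load 3 — point force P=4 kN at a=6 m (b=L-a=2):
  θ_3 = -Pb²x(2aL-(3a+b)x)/(2L³EI)  [x≤a] = -4·2²·(16/5)·(2·6·8-(3·6+2)·(16/5))/(2·8³·5000) = -1/3125 rad
Superposition: θ = Σ θ_i = -69/15625 rad ≈ -0.004416 rad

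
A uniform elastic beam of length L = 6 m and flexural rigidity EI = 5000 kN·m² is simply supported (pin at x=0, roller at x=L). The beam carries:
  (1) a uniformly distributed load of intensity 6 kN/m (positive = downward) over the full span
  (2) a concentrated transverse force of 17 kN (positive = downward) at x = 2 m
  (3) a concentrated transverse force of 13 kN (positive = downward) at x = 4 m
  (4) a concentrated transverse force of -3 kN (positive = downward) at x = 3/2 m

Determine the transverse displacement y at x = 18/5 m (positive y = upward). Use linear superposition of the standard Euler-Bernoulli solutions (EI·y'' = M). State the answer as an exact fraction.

Load 1 — uniform load w=6 kN/m over full span:
  y_1 = -wx(L³-2Lx²+x³)/(24EI) = -6·(18/5)·(6³-2·6·(18/5)²+(18/5)³)/(24·5000) = -7533/390625 m
Load 2 — point force P=17 kN at a=2 m (b=L-a=4):
  y_2 = -Pa(L-x)(2Lx-a²-x²)/(6LEI)  [x>a] = -17·2·(6-(18/5))·(2·6·(18/5)-2²-(18/5)²)/(6·6·5000) = -2788/234375 m
Load 3 — point force P=13 kN at a=4 m (b=L-a=2):
  y_3 = -Pbx(L²-b²-x²)/(6LEI)  [x≤a] = -13·2·(18/5)·(6²-2²-(18/5)²)/(6·6·5000) = -1547/156250 m
Load 4 — point force P=-3 kN at a=3/2 m (b=L-a=9/2):
  y_4 = -Pa(L-x)(2Lx-a²-x²)/(6LEI)  [x>a] = -(-3)·(3/2)·(6-(18/5))·(2·6·(18/5)-(3/2)²-(18/5)²)/(6·6·5000) = 8397/5000000 m
Superposition: y = Σ y_i = -2955101/75000000 m ≈ -0.039401 m

y(18/5) = -2955101/75000000 m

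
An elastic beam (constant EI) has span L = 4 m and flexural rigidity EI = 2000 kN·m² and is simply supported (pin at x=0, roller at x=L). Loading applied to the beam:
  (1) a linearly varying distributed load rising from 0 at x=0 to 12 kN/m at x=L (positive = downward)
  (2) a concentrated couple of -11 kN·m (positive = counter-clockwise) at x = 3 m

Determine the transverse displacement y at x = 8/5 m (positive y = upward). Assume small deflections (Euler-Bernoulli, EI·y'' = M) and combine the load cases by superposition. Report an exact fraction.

Load 1 — triangular load w₀=12 kN/m (0→w₀ over full span):
  y_1 = -w₀x(7L⁴-10L²x²+3x⁴)/(360LEI) = -12·(8/5)·(7·4⁴-10·4²·(8/5)²+3·(8/5)⁴)/(360·4·2000) = -18256/1953125 m
Load 2 — applied couple M₀=-11 kN·m at a=3 m (b=L-a=1):
  y_2 = (M₀x³/(6L)+C₁x)/EI  [x≤a] with C₁=M₀(3b²-L²)/(6L)=143/24 = ((-11)·(8/5)³/(6·4)+(143/24)·(8/5))/2000 = 957/250000 m
Superposition: y = Σ y_i = -172471/31250000 m ≈ -0.005519 m

y(8/5) = -172471/31250000 m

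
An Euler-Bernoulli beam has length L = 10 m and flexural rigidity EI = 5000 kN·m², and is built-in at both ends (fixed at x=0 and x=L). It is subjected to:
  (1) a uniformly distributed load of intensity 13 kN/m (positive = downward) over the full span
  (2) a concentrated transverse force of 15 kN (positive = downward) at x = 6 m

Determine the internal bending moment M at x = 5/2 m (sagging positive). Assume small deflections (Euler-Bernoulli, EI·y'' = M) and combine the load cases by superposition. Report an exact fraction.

Load 1 — uniform load w=13 kN/m over full span:
  M_1 = wLx/2 - wL²/12 - wx²/2 = 13·10·(5/2)/2 - 13·10²/12 - 13·(5/2)²/2 = 325/24 kN·m
Load 2 — point force P=15 kN at a=6 m (b=L-a=4):
  M_2 = Pb²(3a+b)x/L³ - Pab²/L²  [x≤a] = 15·4²·(3·6+4)·(5/2)/10³ - 15·6·4²/10² = -6/5 kN·m
Superposition: M = Σ M_i = 1481/120 kN·m ≈ 12.341667 kN·m

M(5/2) = 1481/120 kN·m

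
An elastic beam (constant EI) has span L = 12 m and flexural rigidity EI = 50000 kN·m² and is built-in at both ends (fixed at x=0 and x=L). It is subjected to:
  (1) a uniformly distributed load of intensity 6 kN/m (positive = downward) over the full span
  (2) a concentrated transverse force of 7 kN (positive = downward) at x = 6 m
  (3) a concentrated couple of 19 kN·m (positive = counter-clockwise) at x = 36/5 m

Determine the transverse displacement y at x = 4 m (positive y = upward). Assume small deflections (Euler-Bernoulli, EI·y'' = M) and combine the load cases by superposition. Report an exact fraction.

Load 1 — uniform load w=6 kN/m over full span:
  y_1 = -wx²(L-x)²/(24EI) = -6·4²·(12-4)²/(24·50000) = -16/3125 m
Load 2 — point force P=7 kN at a=6 m (b=L-a=6):
  y_2 = -Pb²x²(3aL-(3a+b)x)/(6L³EI)  [x≤a] = -7·6²·4²·(3·6·12-(3·6+6)·4)/(6·12³·50000) = -7/7500 m
Load 3 — applied couple M₀=19 kN·m at a=36/5 m (b=L-a=24/5):
  y_3 = (R_Ax³/6 - M_Ax²/2)/EI  [x≤a] with R_A=57/25, M_A=152/25 = ((57/25)·4³/6 - (152/25)·4²/2)/50000 = -38/78125 m
Superposition: y = Σ y_i = -6131/937500 m ≈ -0.006540 m

y(4) = -6131/937500 m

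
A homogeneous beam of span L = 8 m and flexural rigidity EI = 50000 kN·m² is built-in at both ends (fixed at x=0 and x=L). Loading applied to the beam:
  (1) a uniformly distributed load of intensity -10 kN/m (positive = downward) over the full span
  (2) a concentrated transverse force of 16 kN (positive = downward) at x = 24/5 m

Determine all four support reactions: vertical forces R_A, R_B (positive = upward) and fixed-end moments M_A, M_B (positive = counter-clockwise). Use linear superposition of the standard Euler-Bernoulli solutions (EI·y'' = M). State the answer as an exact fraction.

R_A = -4296/125 kN, M_A = -15392/375 kN·m, R_B = -3704/125 kN, M_B = 13088/375 kN·m

Load 1 — uniform load w=-10 kN/m over full span:
  R_A = wL/2 = (-10)·8/2 = -40 kN
  M_A = wL²/12 = (-10)·8²/12 = -160/3 kN·m
  R_B = wL/2 = (-10)·8/2 = -40 kN
  M_B = -wL²/12 = -(-10)·8²/12 = 160/3 kN·m
Load 2 — point force P=16 kN at a=24/5 m (b=L-a=16/5):
  R_A = Pb²(3a+b)/L³ = 16·(16/5)²·(3·(24/5)+(16/5))/8³ = 704/125 kN
  M_A = Pab²/L² = 16·(24/5)·(16/5)²/8² = 1536/125 kN·m
  R_B = Pa²(a+3b)/L³ = 16·(24/5)²·((24/5)+3·(16/5))/8³ = 1296/125 kN
  M_B = -Pa²b/L² = -16·(24/5)²·(16/5)/8² = -2304/125 kN·m
Superposition: R_A = -4296/125 kN, M_A = -15392/375 kN·m, R_B = -3704/125 kN, M_B = 13088/375 kN·m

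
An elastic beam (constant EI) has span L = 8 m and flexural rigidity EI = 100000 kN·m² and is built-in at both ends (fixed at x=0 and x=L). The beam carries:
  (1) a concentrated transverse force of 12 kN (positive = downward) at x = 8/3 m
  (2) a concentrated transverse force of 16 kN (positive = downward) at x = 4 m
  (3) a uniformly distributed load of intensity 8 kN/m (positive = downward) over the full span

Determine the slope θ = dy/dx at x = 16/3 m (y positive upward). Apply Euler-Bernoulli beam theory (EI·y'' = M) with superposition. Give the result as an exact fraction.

θ(16/3) = 8/16875 rad

Load 1 — point force P=12 kN at a=8/3 m (b=L-a=16/3):
  θ_1 = Pa²(L-x)(2bL-(3b+a)(L-x))/(2L³EI)  [x>a] = 12·(8/3)²·(8-(16/3))·(2·(16/3)·8-(3·(16/3)+(8/3))·(8-(16/3)))/(2·8³·100000) = 4/50625 rad
Load 2 — point force P=16 kN at a=4 m (b=L-a=4):
  θ_2 = Pa²(L-x)(2bL-(3b+a)(L-x))/(2L³EI)  [x>a] = 16·4²·(8-(16/3))·(2·4·8-(3·4+4)·(8-(16/3)))/(2·8³·100000) = 4/28125 rad
Load 3 — uniform load w=8 kN/m over full span:
  θ_3 = -wx(L-x)(L-2x)/(12EI) = -8·(16/3)·(8-(16/3))·(8-2·(16/3))/(12·100000) = 64/253125 rad
Superposition: θ = Σ θ_i = 8/16875 rad ≈ 0.000474 rad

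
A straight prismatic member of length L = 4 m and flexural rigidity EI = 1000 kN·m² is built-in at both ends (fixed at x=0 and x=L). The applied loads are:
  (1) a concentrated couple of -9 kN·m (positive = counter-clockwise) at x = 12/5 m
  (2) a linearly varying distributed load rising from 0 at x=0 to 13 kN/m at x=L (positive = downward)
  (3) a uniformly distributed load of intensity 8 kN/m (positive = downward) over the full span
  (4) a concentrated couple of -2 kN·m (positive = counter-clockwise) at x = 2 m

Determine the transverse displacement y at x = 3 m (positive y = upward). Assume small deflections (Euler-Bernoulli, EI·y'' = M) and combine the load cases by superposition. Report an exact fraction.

Load 1 — applied couple M₀=-9 kN·m at a=12/5 m (b=L-a=8/5):
  y_1 = (R_Ax³/6 - M_Ax²/2 - M₀(x-a)²/2)/EI  [x>a] with R_A=-81/25, M_A=-72/25 = ((-81/25)·3³/6 - (-72/25)·3²/2 - (-9)·(3-(12/5))²/2)/1000 = 0 m
Load 2 — triangular load w₀=13 kN/m (0→w₀ over full span):
  y_2 = -w₀x²(L-x)²(x+2L)/(120LEI) = -13·3²·(4-3)²·(3+2·4)/(120·4·1000) = -429/160000 m
Load 3 — uniform load w=8 kN/m over full span:
  y_3 = -wx²(L-x)²/(24EI) = -8·3²·(4-3)²/(24·1000) = -3/1000 m
Load 4 — applied couple M₀=-2 kN·m at a=2 m (b=L-a=2):
  y_4 = (R_Ax³/6 - M_Ax²/2 - M₀(x-a)²/2)/EI  [x>a] with R_A=-3/4, M_A=-1/2 = ((-3/4)·3³/6 - (-1/2)·3²/2 - (-2)·(3-2)²/2)/1000 = -1/8000 m
Superposition: y = Σ y_i = -929/160000 m ≈ -0.005806 m

y(3) = -929/160000 m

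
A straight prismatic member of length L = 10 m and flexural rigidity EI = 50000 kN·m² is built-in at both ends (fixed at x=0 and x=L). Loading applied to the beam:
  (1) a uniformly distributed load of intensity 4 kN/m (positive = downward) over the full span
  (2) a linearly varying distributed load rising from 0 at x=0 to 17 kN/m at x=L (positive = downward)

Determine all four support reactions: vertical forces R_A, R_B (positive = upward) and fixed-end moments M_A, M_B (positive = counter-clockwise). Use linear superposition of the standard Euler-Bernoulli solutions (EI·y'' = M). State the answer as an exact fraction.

R_A = 91/2 kN, M_A = 90 kN·m, R_B = 159/2 kN, M_B = -355/3 kN·m

Load 1 — uniform load w=4 kN/m over full span:
  R_A = wL/2 = 4·10/2 = 20 kN
  M_A = wL²/12 = 4·10²/12 = 100/3 kN·m
  R_B = wL/2 = 4·10/2 = 20 kN
  M_B = -wL²/12 = -4·10²/12 = -100/3 kN·m
Load 2 — triangular load w₀=17 kN/m (0→w₀ over full span):
  R_A = 3w₀L/20 = 3·17·10/20 = 51/2 kN
  M_A = w₀L²/30 = 17·10²/30 = 170/3 kN·m
  R_B = 7w₀L/20 = 7·17·10/20 = 119/2 kN
  M_B = -w₀L²/20 = -17·10²/20 = -85 kN·m
Superposition: R_A = 91/2 kN, M_A = 90 kN·m, R_B = 159/2 kN, M_B = -355/3 kN·m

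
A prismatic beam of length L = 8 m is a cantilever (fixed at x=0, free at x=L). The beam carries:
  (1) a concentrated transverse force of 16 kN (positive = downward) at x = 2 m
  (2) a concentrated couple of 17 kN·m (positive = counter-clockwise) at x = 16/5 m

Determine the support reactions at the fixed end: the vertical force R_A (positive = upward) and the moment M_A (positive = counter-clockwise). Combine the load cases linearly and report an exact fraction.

R_A = 16 kN, M_A = 15 kN·m

Load 1 — point force P=16 kN at a=2 m (b=L-a=6):
  R_A = P = 16 kN
  M_A = Pa = 16·2 = 32 kN·m
Load 2 — applied couple M₀=17 kN·m at a=16/5 m (b=L-a=24/5):
  R_A = 0 kN
  M_A = -M₀ = -17 kN·m
Superposition: R_A = 16 kN, M_A = 15 kN·m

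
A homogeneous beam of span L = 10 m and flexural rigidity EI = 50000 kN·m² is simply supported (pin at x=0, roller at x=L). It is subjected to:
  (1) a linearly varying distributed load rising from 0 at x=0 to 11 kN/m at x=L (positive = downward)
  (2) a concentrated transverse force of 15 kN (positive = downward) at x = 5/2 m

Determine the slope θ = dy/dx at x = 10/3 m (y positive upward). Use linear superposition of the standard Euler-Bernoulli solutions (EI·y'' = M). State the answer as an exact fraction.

Load 1 — triangular load w₀=11 kN/m (0→w₀ over full span):
  θ_1 = -w₀(7L⁴-30L²x²+15x⁴)/(360LEI) = -11·(7·10⁴-30·10²·(10/3)²+15·(10/3)⁴)/(360·10·50000) = -143/60750 rad
Load 2 — point force P=15 kN at a=5/2 m (b=L-a=15/2):
  θ_2 = -Pa(2L²-6Lx+3x²+a²)/(6LEI)  [x>a] = -15·(5/2)·(2·10²-6·10·(10/3)+3·(10/3)²+(5/2)²)/(6·10·50000) = -19/38400 rad
Superposition: θ = Σ θ_i = -44303/15552000 rad ≈ -0.002849 rad

θ(10/3) = -44303/15552000 rad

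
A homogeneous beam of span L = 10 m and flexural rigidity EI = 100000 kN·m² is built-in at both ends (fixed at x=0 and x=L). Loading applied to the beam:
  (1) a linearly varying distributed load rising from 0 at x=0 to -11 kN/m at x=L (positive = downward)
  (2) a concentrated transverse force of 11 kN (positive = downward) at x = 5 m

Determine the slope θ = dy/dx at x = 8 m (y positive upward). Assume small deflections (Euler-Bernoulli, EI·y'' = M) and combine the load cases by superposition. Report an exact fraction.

θ(8) = -913/3000000 rad

Load 1 — triangular load w₀=-11 kN/m (0→w₀ over full span):
  θ_1 = -w₀(2x(L-x)(L-2x)(x+2L)+x²(L-x)²)/(120LEI) = -(-11)·(2·8·(10-8)·(10-2·8)·(8+2·10)+8²·(10-8)²)/(120·10·100000) = -22/46875 rad
Load 2 — point force P=11 kN at a=5 m (b=L-a=5):
  θ_2 = Pa²(L-x)(2bL-(3b+a)(L-x))/(2L³EI)  [x>a] = 11·5²·(10-8)·(2·5·10-(3·5+5)·(10-8))/(2·10³·100000) = 33/200000 rad
Superposition: θ = Σ θ_i = -913/3000000 rad ≈ -0.000304 rad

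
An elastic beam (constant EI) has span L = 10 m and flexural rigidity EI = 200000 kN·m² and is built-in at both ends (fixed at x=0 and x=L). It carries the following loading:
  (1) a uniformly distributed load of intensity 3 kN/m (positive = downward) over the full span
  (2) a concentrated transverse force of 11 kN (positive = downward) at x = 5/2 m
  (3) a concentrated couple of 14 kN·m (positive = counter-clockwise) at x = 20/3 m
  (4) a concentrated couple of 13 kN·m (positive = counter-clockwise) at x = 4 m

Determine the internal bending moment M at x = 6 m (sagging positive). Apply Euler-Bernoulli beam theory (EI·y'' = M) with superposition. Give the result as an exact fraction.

M(6) = 191089/12000 kN·m

Load 1 — uniform load w=3 kN/m over full span:
  M_1 = wLx/2 - wL²/12 - wx²/2 = 3·10·6/2 - 3·10²/12 - 3·6²/2 = 11 kN·m
Load 2 — point force P=11 kN at a=5/2 m (b=L-a=15/2):
  M_2 = Pa²(a+3b)(L-x)/L³ - Pa²b/L²  [x>a] = 11·(5/2)²·((5/2)+3·(15/2))·(10-6)/10³ - 11·(5/2)²·(15/2)/10² = 55/32 kN·m
Load 3 — applied couple M₀=14 kN·m at a=20/3 m (b=L-a=10/3):
  M_3 = R_Ax - M_A  [x≤a] with R_A=28/15, M_A=14/3 = (28/15)·6 - (14/3) = 98/15 kN·m
Load 4 — applied couple M₀=13 kN·m at a=4 m (b=L-a=6):
  M_4 = R_Ax - M_A - M₀  [x>a] with R_A=234/125, M_A=39/25 = (234/125)·6 - (39/25) - 13 = -416/125 kN·m
Superposition: M = Σ M_i = 191089/12000 kN·m ≈ 15.924083 kN·m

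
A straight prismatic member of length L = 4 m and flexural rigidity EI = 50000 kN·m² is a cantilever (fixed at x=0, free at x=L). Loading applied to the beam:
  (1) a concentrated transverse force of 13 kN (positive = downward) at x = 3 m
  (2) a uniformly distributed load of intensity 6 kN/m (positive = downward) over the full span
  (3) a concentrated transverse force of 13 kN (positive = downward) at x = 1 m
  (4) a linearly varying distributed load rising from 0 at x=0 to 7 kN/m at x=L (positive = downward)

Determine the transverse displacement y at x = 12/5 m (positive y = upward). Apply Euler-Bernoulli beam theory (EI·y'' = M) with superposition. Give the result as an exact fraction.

Load 1 — point force P=13 kN at a=3 m (b=L-a=1):
  y_1 = -Px²(3a-x)/(6EI)  [x≤a] = -13·(12/5)²·(3·3-(12/5))/(6·50000) = -1287/781250 m
Load 2 — uniform load w=6 kN/m over full span:
  y_2 = -wx²(x²-4Lx+6L²)/(24EI) = -6·(12/5)²·((12/5)²-4·4·(12/5)+6·4²)/(24·50000) = -3564/1953125 m
Load 3 — point force P=13 kN at a=1 m (b=L-a=3):
  y_3 = -Pa²(3x-a)/(6EI)  [x>a] = -13·1²·(3·(12/5)-1)/(6·50000) = -403/1500000 m
Load 4 — triangular load w₀=7 kN/m (0→w₀ over full span):
  y_4 = (w₀Lx³/12-w₀L²x²/6-w₀x⁵/(120L))/EI = (7·4·(12/5)³/12-7·4²·(12/5)²/6-7·(12/5)⁵/(120·4))/50000 = -74634/48828125 m
Superposition: y = Σ y_i = -24699839/4687500000 m ≈ -0.005269 m

y(12/5) = -24699839/4687500000 m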